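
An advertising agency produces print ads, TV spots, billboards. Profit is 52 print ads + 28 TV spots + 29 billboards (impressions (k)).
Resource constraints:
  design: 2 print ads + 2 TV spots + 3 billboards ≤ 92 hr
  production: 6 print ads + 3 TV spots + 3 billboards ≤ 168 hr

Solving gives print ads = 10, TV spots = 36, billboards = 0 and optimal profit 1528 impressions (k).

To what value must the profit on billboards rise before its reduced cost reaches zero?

Check each constraint at x*: design 92/92 (tight); production 168/168 (tight).
The binding rows give the dual system: 2·y_design + 6·y_production = 52 and 2·y_design + 3·y_production = 28.
Solving: y_design = 2, y_production = 8.
billboards enters the basis when its profit ≥ yᵀa₃ = 2·3 + 8·3 = 30.

30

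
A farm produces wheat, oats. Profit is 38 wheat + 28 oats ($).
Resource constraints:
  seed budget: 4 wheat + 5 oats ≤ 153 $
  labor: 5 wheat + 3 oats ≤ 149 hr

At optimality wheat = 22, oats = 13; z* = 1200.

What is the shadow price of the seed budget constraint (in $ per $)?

At the optimum: seed budget uses 153 of 153 (binding); labor uses 149 of 149 (binding).
The binding rows give the dual system: 4·y_seed budget + 5·y_labor = 38 and 5·y_seed budget + 3·y_labor = 28.
Solving: y_seed budget = 2, y_labor = 6.
Shadow price of seed budget = 2.

2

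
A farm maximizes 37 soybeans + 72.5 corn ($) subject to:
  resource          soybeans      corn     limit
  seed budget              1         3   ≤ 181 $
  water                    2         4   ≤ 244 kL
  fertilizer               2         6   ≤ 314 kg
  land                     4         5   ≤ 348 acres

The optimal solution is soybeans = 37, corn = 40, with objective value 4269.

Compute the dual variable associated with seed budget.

0

Check each constraint at x*: seed budget 157/181 (slack 24); water 234/244 (slack 10); fertilizer 314/314 (tight); land 348/348 (tight).
Slack constraints have shadow price 0 (complementary slackness).
The binding rows give the dual system: 2·y_fertilizer + 4·y_land = 37 and 6·y_fertilizer + 5·y_land = 72.5.
This yields shadow prices y_fertilizer = 7.5, y_land = 5.5.
Shadow price of seed budget = 0.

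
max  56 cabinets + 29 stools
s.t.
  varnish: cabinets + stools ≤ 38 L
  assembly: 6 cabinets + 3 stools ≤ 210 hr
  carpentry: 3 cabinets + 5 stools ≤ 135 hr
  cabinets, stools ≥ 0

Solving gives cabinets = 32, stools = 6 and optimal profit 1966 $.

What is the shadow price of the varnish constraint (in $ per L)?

2

At the optimum: varnish uses 38 of 38 (binding); assembly uses 210 of 210 (binding); carpentry uses 126 of 135 (slack = 9).
By complementary slackness, y = 0 for the non-binding constraint.
From A_Bᵀ y = c: 1·y_varnish + 6·y_assembly = 56; 1·y_varnish + 3·y_assembly = 29.
→ y_varnish = 2 and y_assembly = 9.
Shadow price of varnish = 2.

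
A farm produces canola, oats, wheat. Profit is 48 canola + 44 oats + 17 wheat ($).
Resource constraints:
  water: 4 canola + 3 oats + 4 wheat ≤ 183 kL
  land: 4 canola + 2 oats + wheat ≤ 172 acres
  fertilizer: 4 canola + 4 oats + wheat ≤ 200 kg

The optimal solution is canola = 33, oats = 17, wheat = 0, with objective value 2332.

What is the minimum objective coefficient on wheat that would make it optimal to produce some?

24

Binding: water and fertilizer. Non-binding: land (6 unused).
By complementary slackness, y = 0 for the non-binding constraint.
Dual feasibility on the basic columns requires 4·y_water + 4·y_fertilizer = 48, 3·y_water + 4·y_fertilizer = 44.
This yields shadow prices y_water = 4, y_fertilizer = 8.
wheat enters the basis when its profit ≥ yᵀa₃ = 4·4 + 8·1 = 24.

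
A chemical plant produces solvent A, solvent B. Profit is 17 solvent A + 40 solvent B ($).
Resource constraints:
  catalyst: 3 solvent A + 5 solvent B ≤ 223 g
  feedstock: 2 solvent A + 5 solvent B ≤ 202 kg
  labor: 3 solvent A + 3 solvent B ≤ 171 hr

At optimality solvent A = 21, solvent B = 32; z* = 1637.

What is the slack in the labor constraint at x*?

12

labor used = 3·21 + 3·32 = 159; slack = 171 − 159 = 12.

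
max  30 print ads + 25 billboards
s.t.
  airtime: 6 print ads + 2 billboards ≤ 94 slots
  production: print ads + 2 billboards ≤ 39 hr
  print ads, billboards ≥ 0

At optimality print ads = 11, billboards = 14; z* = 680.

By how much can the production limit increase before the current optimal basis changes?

55

Binding constraints: airtime, production. The basis is B = [[6,2],[1,2]] with det 10.
Per unit increase in production, x* moves by d = (-0.2, 0.6).
The basis stays optimal until print ads reaches 0; allowable increase = 55 hr.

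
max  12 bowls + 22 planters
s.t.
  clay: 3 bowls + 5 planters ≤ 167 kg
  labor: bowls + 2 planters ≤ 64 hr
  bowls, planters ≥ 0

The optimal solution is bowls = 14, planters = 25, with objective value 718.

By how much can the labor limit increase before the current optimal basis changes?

Binding constraints: clay, labor. The basis is B = [[3,5],[1,2]] with det 1.
Per unit increase in labor, x* moves by d = (-5, 3).
The basis stays optimal until bowls reaches 0; allowable increase = 2.8 hr.

2.8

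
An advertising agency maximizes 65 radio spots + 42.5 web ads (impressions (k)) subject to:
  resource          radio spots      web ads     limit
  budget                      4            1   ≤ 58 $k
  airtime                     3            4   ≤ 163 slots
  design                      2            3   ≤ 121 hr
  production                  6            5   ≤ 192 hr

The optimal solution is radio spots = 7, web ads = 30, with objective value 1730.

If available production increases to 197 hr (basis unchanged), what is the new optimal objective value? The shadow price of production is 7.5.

1767.5

Δb = 5, so new z* = 1730 + (7.5)·(5) = 1730 + 37.5 = 1767.5.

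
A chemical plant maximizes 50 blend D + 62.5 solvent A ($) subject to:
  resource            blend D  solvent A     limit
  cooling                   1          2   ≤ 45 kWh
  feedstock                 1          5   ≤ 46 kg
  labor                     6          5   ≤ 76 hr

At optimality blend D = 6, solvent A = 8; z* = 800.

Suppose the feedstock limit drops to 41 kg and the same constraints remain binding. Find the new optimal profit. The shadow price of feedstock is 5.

Δb = -5, so new z* = 800 + (5)·(-5) = 800 − 25 = 775.

775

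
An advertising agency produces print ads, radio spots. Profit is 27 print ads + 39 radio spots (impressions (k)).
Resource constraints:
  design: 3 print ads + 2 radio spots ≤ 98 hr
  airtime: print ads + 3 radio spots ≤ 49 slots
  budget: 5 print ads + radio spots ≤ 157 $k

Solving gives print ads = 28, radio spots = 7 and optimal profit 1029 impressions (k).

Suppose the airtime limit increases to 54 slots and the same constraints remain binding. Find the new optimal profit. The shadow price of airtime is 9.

1074

Δb = 5, so new z* = 1029 + (9)·(5) = 1029 + 45 = 1074.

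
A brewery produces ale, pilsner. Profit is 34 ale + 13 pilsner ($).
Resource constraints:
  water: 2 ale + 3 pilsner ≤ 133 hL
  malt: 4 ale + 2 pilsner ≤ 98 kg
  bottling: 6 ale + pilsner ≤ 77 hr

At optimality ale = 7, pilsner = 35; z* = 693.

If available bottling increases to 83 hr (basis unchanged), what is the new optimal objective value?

At the optimum: water uses 119 of 133 (slack = 14); malt uses 98 of 98 (binding); bottling uses 77 of 77 (binding).
Slack constraints have shadow price 0 (complementary slackness).
The binding rows give the dual system: 4·y_malt + 6·y_bottling = 34 and 2·y_malt + 1·y_bottling = 13.
This yields shadow prices y_malt = 5.5, y_bottling = 2.
Δz = y_bottling·Δb = 2 × (6) = 12, so new z* = 693 + 12 = 705.

705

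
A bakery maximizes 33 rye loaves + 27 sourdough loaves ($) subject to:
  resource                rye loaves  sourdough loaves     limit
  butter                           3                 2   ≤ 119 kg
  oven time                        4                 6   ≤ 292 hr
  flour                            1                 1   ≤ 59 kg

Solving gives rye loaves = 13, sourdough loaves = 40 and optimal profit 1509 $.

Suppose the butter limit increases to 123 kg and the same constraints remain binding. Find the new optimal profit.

Binding: butter and oven time. Non-binding: flour (6 unused).
Since flour is not tight, its dual is 0.
Dual feasibility on the basic columns requires 3·y_butter + 4·y_oven time = 33, 2·y_butter + 6·y_oven time = 27.
This yields shadow prices y_butter = 9, y_oven time = 1.5.
Δz = y_butter·Δb = 9 × (4) = 36, so new z* = 1509 + 36 = 1545.

1545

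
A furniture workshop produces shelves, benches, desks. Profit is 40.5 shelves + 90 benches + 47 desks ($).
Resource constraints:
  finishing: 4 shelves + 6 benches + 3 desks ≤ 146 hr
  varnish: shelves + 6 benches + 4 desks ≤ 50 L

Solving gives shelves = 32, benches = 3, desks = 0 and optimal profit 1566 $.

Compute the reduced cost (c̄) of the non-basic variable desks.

Check each constraint at x*: finishing 146/146 (tight); varnish 50/50 (tight).
The binding rows give the dual system: 4·y_finishing + 1·y_varnish = 40.5 and 6·y_finishing + 6·y_varnish = 90.
Solving: y_finishing = 8.5, y_varnish = 6.5.
Reduced cost of desks: c₃ − yᵀa₃ = 47 − (8.5·3 + 6.5·4) = 47 − 51.5 = -4.5.

-4.5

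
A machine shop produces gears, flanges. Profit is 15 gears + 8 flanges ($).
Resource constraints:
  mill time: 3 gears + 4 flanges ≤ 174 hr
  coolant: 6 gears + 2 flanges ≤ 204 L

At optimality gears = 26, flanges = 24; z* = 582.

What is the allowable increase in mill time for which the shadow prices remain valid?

234

Binding constraints: mill time, coolant. The basis is B = [[3,4],[6,2]] with det -18.
Per unit increase in mill time, x* moves by d = (-0.1111, 0.3333).
The basis stays optimal until gears reaches 0; allowable increase = 234 hr.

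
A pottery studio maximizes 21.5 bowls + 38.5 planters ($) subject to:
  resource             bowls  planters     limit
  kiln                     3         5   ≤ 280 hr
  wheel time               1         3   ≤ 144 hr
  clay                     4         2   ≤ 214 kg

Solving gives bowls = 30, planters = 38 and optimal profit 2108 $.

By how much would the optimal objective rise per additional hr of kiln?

At the optimum: kiln uses 280 of 280 (binding); wheel time uses 144 of 144 (binding); clay uses 196 of 214 (slack = 18).
By complementary slackness, y = 0 for the non-binding constraint.
The binding rows give the dual system: 3·y_kiln + 1·y_wheel time = 21.5 and 5·y_kiln + 3·y_wheel time = 38.5.
This yields shadow prices y_kiln = 6.5, y_wheel time = 2.
Shadow price of kiln = 6.5.

6.5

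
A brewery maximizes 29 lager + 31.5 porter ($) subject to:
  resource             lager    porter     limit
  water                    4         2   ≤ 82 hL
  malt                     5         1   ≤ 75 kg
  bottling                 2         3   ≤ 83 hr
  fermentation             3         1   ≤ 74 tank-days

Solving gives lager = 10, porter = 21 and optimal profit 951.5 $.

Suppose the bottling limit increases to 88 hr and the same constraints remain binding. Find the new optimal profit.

994

At the optimum: water uses 82 of 82 (binding); malt uses 71 of 75 (slack = 4); bottling uses 83 of 83 (binding); fermentation uses 51 of 74 (slack = 23).
By complementary slackness, y = 0 for the non-binding constraints.
From A_Bᵀ y = c: 4·y_water + 2·y_bottling = 29; 2·y_water + 3·y_bottling = 31.5.
→ y_water = 3 and y_bottling = 8.5.
Δz = y_bottling·Δb = 8.5 × (5) = 42.5, so new z* = 951.5 + 42.5 = 994.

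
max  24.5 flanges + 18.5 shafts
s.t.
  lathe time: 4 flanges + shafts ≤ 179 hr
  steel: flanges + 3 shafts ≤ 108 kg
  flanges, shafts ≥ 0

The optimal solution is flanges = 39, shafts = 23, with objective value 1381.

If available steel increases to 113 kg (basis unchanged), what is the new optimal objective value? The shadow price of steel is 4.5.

1403.5

Δb = 5, so new z* = 1381 + (4.5)·(5) = 1381 + 22.5 = 1403.5.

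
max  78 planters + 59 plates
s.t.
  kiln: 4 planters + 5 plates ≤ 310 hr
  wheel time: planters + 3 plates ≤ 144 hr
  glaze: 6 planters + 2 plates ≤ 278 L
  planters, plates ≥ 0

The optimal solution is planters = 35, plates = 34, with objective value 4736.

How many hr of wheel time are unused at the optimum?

7

wheel time used = 1·35 + 3·34 = 137; slack = 144 − 137 = 7.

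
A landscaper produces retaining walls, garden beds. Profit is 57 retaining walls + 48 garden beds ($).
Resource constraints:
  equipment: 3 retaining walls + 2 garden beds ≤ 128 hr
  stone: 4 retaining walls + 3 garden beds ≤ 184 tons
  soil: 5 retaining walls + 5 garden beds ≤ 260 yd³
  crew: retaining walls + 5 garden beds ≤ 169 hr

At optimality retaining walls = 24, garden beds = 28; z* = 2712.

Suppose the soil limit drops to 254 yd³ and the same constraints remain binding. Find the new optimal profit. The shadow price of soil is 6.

2676

Δb = -6, so new z* = 2712 + (6)·(-6) = 2712 − 36 = 2676.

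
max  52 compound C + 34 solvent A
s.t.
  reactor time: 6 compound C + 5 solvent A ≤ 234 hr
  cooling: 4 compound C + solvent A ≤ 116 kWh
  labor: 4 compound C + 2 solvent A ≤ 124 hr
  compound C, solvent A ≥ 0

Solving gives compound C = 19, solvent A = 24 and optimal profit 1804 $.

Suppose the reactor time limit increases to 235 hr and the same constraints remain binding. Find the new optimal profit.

Binding: reactor time and labor. Non-binding: cooling (16 unused).
Slack constraints have shadow price 0 (complementary slackness).
From A_Bᵀ y = c: 6·y_reactor time + 4·y_labor = 52; 5·y_reactor time + 2·y_labor = 34.
→ y_reactor time = 4 and y_labor = 7.
Δz = y_reactor time·Δb = 4 × (1) = 4, so new z* = 1804 + 4 = 1808.

1808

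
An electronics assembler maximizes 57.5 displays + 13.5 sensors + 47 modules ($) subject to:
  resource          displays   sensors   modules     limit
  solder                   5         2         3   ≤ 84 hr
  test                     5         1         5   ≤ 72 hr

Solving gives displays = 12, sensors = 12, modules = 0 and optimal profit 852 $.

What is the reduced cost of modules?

-6.5

Both solder and test are binding at x*.
Dual feasibility on the basic columns requires 5·y_solder + 5·y_test = 57.5, 2·y_solder + 1·y_test = 13.5.
This yields shadow prices y_solder = 2, y_test = 9.5.
Reduced cost of modules: c₃ − yᵀa₃ = 47 − (2·3 + 9.5·5) = 47 − 53.5 = -6.5.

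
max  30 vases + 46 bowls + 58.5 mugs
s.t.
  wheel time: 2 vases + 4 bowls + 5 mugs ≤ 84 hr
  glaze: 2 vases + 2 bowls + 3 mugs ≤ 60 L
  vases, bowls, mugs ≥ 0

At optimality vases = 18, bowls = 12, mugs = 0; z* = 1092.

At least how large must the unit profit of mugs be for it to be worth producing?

Check each constraint at x*: wheel time 84/84 (tight); glaze 60/60 (tight).
The binding rows give the dual system: 2·y_wheel time + 2·y_glaze = 30 and 4·y_wheel time + 2·y_glaze = 46.
→ y_wheel time = 8 and y_glaze = 7.
mugs enters the basis when its profit ≥ yᵀa₃ = 8·5 + 7·3 = 61.

61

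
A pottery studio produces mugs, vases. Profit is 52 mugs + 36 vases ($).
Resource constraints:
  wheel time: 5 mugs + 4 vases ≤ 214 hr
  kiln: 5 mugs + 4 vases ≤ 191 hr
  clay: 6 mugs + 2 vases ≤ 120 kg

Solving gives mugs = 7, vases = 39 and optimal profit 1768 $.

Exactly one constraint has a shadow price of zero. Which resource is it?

wheel time: 191/214 (slack 23)
kiln: 191/191 (binding)
clay: 120/120 (binding)
By complementary slackness, a constraint with positive slack has shadow price 0 → wheel time.

wheel time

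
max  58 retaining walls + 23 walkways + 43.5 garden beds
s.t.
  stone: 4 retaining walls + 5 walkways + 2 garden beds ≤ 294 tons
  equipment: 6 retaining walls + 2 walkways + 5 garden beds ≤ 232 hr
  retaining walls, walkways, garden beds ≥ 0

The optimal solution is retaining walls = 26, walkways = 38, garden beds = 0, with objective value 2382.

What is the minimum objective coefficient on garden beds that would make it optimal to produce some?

Both stone and equipment are binding at x*.
The binding rows give the dual system: 4·y_stone + 6·y_equipment = 58 and 5·y_stone + 2·y_equipment = 23.
This yields shadow prices y_stone = 1, y_equipment = 9.
garden beds enters the basis when its profit ≥ yᵀa₃ = 1·2 + 9·5 = 47.

47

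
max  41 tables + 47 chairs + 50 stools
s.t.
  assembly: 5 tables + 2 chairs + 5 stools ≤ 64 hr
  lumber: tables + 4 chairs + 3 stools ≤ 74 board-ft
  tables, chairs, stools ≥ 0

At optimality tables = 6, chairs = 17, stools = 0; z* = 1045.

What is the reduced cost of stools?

Both assembly and lumber are binding at x*.
Dual feasibility on the basic columns requires 5·y_assembly + 1·y_lumber = 41, 2·y_assembly + 4·y_lumber = 47.
Solving: y_assembly = 6.5, y_lumber = 8.5.
Reduced cost of stools: c₃ − yᵀa₃ = 50 − (6.5·5 + 8.5·3) = 50 − 58 = -8.

-8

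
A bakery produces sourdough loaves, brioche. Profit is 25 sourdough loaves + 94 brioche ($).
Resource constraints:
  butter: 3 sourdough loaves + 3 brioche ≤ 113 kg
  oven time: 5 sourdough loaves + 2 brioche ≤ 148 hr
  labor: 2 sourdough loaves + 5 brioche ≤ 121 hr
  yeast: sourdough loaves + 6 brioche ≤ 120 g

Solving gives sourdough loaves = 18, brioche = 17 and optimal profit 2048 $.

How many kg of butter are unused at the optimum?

8

butter used = 3·18 + 3·17 = 105; slack = 113 − 105 = 8.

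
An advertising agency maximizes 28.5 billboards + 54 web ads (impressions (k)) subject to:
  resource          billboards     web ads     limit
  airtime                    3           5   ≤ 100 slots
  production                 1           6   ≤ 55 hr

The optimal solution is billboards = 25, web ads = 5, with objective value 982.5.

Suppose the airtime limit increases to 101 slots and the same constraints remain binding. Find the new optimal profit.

Both airtime and production are binding at x*.
The binding rows give the dual system: 3·y_airtime + 1·y_production = 28.5 and 5·y_airtime + 6·y_production = 54.
Solving: y_airtime = 9, y_production = 1.5.
Δz = y_airtime·Δb = 9 × (1) = 9, so new z* = 982.5 + 9 = 991.5.

991.5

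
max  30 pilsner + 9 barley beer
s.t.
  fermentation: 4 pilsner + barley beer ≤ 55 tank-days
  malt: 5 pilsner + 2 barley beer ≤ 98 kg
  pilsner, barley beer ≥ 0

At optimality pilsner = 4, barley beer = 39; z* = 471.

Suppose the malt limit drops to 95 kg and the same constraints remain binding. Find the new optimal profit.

At the optimum: fermentation uses 55 of 55 (binding); malt uses 98 of 98 (binding).
The binding rows give the dual system: 4·y_fermentation + 5·y_malt = 30 and 1·y_fermentation + 2·y_malt = 9.
→ y_fermentation = 5 and y_malt = 2.
Δz = y_malt·Δb = 2 × (-3) = -6, so new z* = 471 − 6 = 465.

465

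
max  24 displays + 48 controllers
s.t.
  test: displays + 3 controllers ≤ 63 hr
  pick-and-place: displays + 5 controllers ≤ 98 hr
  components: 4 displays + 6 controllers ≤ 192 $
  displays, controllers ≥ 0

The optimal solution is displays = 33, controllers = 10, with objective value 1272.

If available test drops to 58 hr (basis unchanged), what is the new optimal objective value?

Binding: test and components. Non-binding: pick-and-place (15 unused).
Since pick-and-place is not tight, its dual is 0.
The binding rows give the dual system: 1·y_test + 4·y_components = 24 and 3·y_test + 6·y_components = 48.
This yields shadow prices y_test = 8, y_components = 4.
Δz = y_test·Δb = 8 × (-5) = -40, so new z* = 1272 − 40 = 1232.

1232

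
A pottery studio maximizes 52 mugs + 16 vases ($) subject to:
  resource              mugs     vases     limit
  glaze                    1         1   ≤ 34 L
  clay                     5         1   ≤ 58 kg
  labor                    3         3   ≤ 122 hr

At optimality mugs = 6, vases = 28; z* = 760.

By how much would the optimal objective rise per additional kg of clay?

Check each constraint at x*: glaze 34/34 (tight); clay 58/58 (tight); labor 102/122 (slack 20).
Since labor is not tight, its dual is 0.
From A_Bᵀ y = c: 1·y_glaze + 5·y_clay = 52; 1·y_glaze + 1·y_clay = 16.
→ y_glaze = 7 and y_clay = 9.
Shadow price of clay = 9.

9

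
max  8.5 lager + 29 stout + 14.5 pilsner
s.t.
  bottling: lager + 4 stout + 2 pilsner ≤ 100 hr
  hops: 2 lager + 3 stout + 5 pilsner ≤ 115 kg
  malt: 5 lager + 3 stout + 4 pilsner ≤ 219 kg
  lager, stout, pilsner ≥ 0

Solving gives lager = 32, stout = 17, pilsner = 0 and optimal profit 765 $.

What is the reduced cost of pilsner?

-3.5

Check each constraint at x*: bottling 100/100 (tight); hops 115/115 (tight); malt 211/219 (slack 8).
Since malt is not tight, its dual is 0.
Dual feasibility on the basic columns requires 1·y_bottling + 2·y_hops = 8.5, 4·y_bottling + 3·y_hops = 29.
This yields shadow prices y_bottling = 6.5, y_hops = 1.
Reduced cost of pilsner: c₃ − yᵀa₃ = 14.5 − (6.5·2 + 1·5) = 14.5 − 18 = -3.5.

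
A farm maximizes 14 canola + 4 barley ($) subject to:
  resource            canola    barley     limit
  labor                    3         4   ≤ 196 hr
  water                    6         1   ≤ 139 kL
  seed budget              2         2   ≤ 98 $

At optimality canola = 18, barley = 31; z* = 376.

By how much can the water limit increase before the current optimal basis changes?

Binding constraints: water, seed budget. The basis is B = [[6,1],[2,2]] with det 10.
Per unit increase in water, x* moves by d = (0.2, -0.2).
The basis stays optimal until barley reaches 0; allowable increase = 155 kL.

155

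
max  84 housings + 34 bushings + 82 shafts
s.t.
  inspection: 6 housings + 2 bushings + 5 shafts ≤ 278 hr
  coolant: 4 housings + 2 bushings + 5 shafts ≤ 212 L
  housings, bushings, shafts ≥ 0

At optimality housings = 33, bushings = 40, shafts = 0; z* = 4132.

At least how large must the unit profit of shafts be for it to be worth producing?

85

Check each constraint at x*: inspection 278/278 (tight); coolant 212/212 (tight).
From A_Bᵀ y = c: 6·y_inspection + 4·y_coolant = 84; 2·y_inspection + 2·y_coolant = 34.
This yields shadow prices y_inspection = 8, y_coolant = 9.
shafts enters the basis when its profit ≥ yᵀa₃ = 8·5 + 9·5 = 85.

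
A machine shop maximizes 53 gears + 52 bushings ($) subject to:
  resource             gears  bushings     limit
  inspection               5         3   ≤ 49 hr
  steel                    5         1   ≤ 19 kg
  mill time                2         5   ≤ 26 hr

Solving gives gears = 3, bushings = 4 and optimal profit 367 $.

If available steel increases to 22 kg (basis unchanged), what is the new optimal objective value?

388

Binding: steel and mill time. Non-binding: inspection (22 unused).
Slack constraints have shadow price 0 (complementary slackness).
Dual feasibility on the basic columns requires 5·y_steel + 2·y_mill time = 53, 1·y_steel + 5·y_mill time = 52.
This yields shadow prices y_steel = 7, y_mill time = 9.
Δz = y_steel·Δb = 7 × (3) = 21, so new z* = 367 + 21 = 388.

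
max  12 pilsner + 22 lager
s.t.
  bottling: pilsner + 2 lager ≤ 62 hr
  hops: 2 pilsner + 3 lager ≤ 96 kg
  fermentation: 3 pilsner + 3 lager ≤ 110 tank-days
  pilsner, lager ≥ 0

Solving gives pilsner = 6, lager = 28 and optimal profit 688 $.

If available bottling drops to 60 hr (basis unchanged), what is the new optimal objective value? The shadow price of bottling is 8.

Δb = -2, so new z* = 688 + (8)·(-2) = 688 − 16 = 672.

672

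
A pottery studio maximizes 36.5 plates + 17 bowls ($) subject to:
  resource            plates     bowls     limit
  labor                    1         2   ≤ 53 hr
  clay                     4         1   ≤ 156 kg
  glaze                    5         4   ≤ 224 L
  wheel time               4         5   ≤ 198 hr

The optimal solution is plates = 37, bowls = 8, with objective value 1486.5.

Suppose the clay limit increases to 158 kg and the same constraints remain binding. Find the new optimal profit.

1502.5

Binding: labor and clay. Non-binding: glaze (7 unused), wheel time (10 unused).
Since glaze, wheel time are not tight, their duals are 0.
The binding rows give the dual system: 1·y_labor + 4·y_clay = 36.5 and 2·y_labor + 1·y_clay = 17.
Solving: y_labor = 4.5, y_clay = 8.
Δz = y_clay·Δb = 8 × (2) = 16, so new z* = 1486.5 + 16 = 1502.5.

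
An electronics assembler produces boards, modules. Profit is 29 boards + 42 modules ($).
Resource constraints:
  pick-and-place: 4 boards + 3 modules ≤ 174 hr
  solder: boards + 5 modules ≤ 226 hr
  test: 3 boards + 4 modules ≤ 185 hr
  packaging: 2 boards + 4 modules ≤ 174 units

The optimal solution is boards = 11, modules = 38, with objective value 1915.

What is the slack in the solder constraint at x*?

25

solder used = 1·11 + 5·38 = 201; slack = 226 − 201 = 25.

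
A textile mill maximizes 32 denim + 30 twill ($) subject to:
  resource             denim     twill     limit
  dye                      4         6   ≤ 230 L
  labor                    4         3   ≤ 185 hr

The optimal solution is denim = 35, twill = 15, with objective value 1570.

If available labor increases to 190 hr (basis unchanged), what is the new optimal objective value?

Check each constraint at x*: dye 230/230 (tight); labor 185/185 (tight).
From A_Bᵀ y = c: 4·y_dye + 4·y_labor = 32; 6·y_dye + 3·y_labor = 30.
This yields shadow prices y_dye = 2, y_labor = 6.
Δz = y_labor·Δb = 6 × (5) = 30, so new z* = 1570 + 30 = 1600.

1600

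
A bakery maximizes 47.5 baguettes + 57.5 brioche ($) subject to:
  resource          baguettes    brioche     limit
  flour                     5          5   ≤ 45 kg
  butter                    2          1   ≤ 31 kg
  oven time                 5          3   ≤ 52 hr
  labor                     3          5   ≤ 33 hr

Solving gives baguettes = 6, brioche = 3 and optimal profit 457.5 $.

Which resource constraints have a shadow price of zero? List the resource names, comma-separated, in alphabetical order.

butter, oven time

flour: 45/45 (binding)
butter: 15/31 (slack 16)
oven time: 39/52 (slack 13)
labor: 33/33 (binding)
By complementary slackness, a constraint with positive slack has shadow price 0 → butter, oven time.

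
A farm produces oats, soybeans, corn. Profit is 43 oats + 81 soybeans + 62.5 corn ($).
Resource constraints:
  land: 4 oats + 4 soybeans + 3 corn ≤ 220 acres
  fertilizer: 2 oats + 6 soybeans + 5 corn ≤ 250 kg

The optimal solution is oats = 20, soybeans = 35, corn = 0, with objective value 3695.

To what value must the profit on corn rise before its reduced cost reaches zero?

At the optimum: land uses 220 of 220 (binding); fertilizer uses 250 of 250 (binding).
The binding rows give the dual system: 4·y_land + 2·y_fertilizer = 43 and 4·y_land + 6·y_fertilizer = 81.
This yields shadow prices y_land = 6, y_fertilizer = 9.5.
corn enters the basis when its profit ≥ yᵀa₃ = 6·3 + 9.5·5 = 65.5.

65.5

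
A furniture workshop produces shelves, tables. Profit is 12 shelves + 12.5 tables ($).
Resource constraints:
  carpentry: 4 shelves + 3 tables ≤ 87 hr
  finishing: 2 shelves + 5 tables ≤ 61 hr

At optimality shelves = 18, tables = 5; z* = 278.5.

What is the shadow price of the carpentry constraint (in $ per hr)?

Check each constraint at x*: carpentry 87/87 (tight); finishing 61/61 (tight).
Dual feasibility on the basic columns requires 4·y_carpentry + 2·y_finishing = 12, 3·y_carpentry + 5·y_finishing = 12.5.
This yields shadow prices y_carpentry = 2.5, y_finishing = 1.
Shadow price of carpentry = 2.5.

2.5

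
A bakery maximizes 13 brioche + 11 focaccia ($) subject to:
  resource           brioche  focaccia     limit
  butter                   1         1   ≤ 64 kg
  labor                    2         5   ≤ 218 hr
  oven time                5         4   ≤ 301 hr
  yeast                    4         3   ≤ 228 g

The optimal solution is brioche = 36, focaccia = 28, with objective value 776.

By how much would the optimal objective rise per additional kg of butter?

5

Binding: butter and yeast. Non-binding: labor (6 unused), oven time (9 unused).
Slack constraints have shadow price 0 (complementary slackness).
From A_Bᵀ y = c: 1·y_butter + 4·y_yeast = 13; 1·y_butter + 3·y_yeast = 11.
Solving: y_butter = 5, y_yeast = 2.
Shadow price of butter = 5.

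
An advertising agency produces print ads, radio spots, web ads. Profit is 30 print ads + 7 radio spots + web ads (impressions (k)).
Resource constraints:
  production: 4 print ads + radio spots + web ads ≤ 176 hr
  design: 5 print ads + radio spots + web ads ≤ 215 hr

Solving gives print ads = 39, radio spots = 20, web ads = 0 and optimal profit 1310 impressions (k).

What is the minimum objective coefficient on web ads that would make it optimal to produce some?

Check each constraint at x*: production 176/176 (tight); design 215/215 (tight).
Dual feasibility on the basic columns requires 4·y_production + 5·y_design = 30, 1·y_production + 1·y_design = 7.
Solving: y_production = 5, y_design = 2.
web ads enters the basis when its profit ≥ yᵀa₃ = 5·1 + 2·1 = 7.

7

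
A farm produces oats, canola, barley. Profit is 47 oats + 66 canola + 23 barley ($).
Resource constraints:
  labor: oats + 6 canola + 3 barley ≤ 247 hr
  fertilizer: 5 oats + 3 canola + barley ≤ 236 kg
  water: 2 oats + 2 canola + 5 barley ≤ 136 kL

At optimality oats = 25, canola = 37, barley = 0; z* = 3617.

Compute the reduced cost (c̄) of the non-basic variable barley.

-6

At the optimum: labor uses 247 of 247 (binding); fertilizer uses 236 of 236 (binding); water uses 124 of 136 (slack = 12).
Slack constraints have shadow price 0 (complementary slackness).
Dual feasibility on the basic columns requires 1·y_labor + 5·y_fertilizer = 47, 6·y_labor + 3·y_fertilizer = 66.
Solving: y_labor = 7, y_fertilizer = 8.
Reduced cost of barley: c₃ − yᵀa₃ = 23 − (7·3 + 8·1) = 23 − 29 = -6.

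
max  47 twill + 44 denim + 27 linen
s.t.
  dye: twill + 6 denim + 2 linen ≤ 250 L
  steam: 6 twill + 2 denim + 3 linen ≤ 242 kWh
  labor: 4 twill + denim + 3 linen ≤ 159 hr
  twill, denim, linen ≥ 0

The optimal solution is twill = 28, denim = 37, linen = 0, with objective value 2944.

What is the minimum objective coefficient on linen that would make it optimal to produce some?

31

Binding: dye and steam. Non-binding: labor (10 unused).
Slack constraints have shadow price 0 (complementary slackness).
The binding rows give the dual system: 1·y_dye + 6·y_steam = 47 and 6·y_dye + 2·y_steam = 44.
Solving: y_dye = 5, y_steam = 7.
linen enters the basis when its profit ≥ yᵀa₃ = 5·2 + 7·3 = 31.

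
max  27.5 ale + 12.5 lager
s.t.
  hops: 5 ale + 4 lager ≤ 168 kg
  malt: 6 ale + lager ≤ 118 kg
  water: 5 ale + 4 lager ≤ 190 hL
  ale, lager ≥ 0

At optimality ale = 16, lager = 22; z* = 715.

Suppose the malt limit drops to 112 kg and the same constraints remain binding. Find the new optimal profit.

Binding: hops and malt. Non-binding: water (22 unused).
By complementary slackness, y = 0 for the non-binding constraint.
From A_Bᵀ y = c: 5·y_hops + 6·y_malt = 27.5; 4·y_hops + 1·y_malt = 12.5.
Solving: y_hops = 2.5, y_malt = 2.5.
Δz = y_malt·Δb = 2.5 × (-6) = -15, so new z* = 715 − 15 = 700.

700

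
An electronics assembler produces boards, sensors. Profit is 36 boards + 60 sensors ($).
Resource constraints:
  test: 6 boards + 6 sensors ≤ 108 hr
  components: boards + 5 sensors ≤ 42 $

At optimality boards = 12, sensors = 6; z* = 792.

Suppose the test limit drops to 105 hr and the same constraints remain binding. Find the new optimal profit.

777

At the optimum: test uses 108 of 108 (binding); components uses 42 of 42 (binding).
From A_Bᵀ y = c: 6·y_test + 1·y_components = 36; 6·y_test + 5·y_components = 60.
→ y_test = 5 and y_components = 6.
Δz = y_test·Δb = 5 × (-3) = -15, so new z* = 792 − 15 = 777.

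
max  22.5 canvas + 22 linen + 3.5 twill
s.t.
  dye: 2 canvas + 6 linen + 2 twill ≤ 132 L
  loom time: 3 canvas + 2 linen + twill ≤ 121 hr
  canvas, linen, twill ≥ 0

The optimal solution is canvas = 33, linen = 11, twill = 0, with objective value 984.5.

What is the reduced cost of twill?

At the optimum: dye uses 132 of 132 (binding); loom time uses 121 of 121 (binding).
Dual feasibility on the basic columns requires 2·y_dye + 3·y_loom time = 22.5, 6·y_dye + 2·y_loom time = 22.
This yields shadow prices y_dye = 1.5, y_loom time = 6.5.
Reduced cost of twill: c₃ − yᵀa₃ = 3.5 − (1.5·2 + 6.5·1) = 3.5 − 9.5 = -6.

-6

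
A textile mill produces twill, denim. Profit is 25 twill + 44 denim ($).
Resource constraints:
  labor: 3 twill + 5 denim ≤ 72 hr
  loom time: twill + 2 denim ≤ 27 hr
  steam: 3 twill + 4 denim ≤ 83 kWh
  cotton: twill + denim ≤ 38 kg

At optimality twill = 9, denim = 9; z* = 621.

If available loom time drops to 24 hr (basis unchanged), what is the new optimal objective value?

Binding: labor and loom time. Non-binding: steam (20 unused), cotton (20 unused).
Since steam, cotton are not tight, their duals are 0.
Dual feasibility on the basic columns requires 3·y_labor + 1·y_loom time = 25, 5·y_labor + 2·y_loom time = 44.
→ y_labor = 6 and y_loom time = 7.
Δz = y_loom time·Δb = 7 × (-3) = -21, so new z* = 621 − 21 = 600.

600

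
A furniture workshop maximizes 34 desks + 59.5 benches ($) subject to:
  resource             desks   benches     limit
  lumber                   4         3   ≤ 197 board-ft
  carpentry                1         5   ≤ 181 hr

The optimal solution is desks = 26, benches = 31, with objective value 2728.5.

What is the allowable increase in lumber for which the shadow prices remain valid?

527

Binding constraints: lumber, carpentry. The basis is B = [[4,3],[1,5]] with det 17.
Per unit increase in lumber, x* moves by d = (0.2941, -0.0588).
The basis stays optimal until benches reaches 0; allowable increase = 527 board-ft.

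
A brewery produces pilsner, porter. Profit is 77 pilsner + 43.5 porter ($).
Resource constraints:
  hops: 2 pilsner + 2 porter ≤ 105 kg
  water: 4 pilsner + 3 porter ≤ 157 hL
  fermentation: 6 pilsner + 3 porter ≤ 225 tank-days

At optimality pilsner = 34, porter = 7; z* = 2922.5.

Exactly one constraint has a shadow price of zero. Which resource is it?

hops

hops: 82/105 (slack 23)
water: 157/157 (binding)
fermentation: 225/225 (binding)
By complementary slackness, a constraint with positive slack has shadow price 0 → hops.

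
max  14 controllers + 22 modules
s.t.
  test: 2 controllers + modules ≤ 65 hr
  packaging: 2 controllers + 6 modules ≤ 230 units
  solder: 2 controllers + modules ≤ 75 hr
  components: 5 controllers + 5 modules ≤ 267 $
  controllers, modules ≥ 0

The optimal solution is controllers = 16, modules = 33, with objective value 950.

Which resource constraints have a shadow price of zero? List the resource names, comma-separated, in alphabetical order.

test: 65/65 (binding)
packaging: 230/230 (binding)
solder: 65/75 (slack 10)
components: 245/267 (slack 22)
By complementary slackness, a constraint with positive slack has shadow price 0 → components, solder.

components, solder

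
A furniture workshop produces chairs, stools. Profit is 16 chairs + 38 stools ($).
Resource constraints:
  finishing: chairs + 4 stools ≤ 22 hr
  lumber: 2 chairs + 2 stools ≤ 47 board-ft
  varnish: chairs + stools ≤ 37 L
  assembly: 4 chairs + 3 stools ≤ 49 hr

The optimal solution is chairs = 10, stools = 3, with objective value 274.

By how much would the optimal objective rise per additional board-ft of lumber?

Binding: finishing and assembly. Non-binding: lumber (21 unused), varnish (24 unused).
By complementary slackness, y = 0 for the non-binding constraints.
The binding rows give the dual system: 1·y_finishing + 4·y_assembly = 16 and 4·y_finishing + 3·y_assembly = 38.
This yields shadow prices y_finishing = 8, y_assembly = 2.
Shadow price of lumber = 0.

0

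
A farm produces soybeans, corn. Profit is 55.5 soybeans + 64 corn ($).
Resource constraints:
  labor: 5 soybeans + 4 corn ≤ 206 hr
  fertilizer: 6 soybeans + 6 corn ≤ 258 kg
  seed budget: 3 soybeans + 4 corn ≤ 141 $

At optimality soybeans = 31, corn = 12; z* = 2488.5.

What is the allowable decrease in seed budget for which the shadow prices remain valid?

3

Binding constraints: fertilizer, seed budget. The basis is B = [[6,6],[3,4]] with det 6.
Per unit decrease in seed budget, x* moves by d = (1, -1).
The basis stays optimal until labor becomes binding; allowable decrease = 3 $.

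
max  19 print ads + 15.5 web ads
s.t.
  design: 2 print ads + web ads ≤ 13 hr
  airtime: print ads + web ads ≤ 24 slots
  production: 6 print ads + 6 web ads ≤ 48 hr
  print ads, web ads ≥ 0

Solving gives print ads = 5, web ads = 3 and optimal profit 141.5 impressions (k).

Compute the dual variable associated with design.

Binding: design and production. Non-binding: airtime (16 unused).
Since airtime is not tight, its dual is 0.
Dual feasibility on the basic columns requires 2·y_design + 6·y_production = 19, 1·y_design + 6·y_production = 15.5.
→ y_design = 3.5 and y_production = 2.
Shadow price of design = 3.5.

3.5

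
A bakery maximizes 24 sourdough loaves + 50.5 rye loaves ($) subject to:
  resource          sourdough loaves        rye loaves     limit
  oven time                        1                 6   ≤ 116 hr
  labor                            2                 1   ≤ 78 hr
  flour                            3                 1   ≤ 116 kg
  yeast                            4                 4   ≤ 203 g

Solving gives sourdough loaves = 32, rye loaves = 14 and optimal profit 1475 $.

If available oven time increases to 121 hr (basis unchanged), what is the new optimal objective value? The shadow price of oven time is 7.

1510

Δb = 5, so new z* = 1475 + (7)·(5) = 1475 + 35 = 1510.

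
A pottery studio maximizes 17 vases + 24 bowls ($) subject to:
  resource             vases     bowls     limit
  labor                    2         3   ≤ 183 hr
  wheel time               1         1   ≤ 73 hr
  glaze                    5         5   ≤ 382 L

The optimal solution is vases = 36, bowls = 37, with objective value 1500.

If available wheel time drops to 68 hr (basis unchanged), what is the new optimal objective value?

1485

Binding: labor and wheel time. Non-binding: glaze (17 unused).
Since glaze is not tight, its dual is 0.
From A_Bᵀ y = c: 2·y_labor + 1·y_wheel time = 17; 3·y_labor + 1·y_wheel time = 24.
This yields shadow prices y_labor = 7, y_wheel time = 3.
Δz = y_wheel time·Δb = 3 × (-5) = -15, so new z* = 1500 − 15 = 1485.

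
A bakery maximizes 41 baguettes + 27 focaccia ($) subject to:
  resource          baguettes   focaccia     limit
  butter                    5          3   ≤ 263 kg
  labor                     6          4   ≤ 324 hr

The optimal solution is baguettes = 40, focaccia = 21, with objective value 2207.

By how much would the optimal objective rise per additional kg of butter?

Both butter and labor are binding at x*.
From A_Bᵀ y = c: 5·y_butter + 6·y_labor = 41; 3·y_butter + 4·y_labor = 27.
This yields shadow prices y_butter = 1, y_labor = 6.
Shadow price of butter = 1.

1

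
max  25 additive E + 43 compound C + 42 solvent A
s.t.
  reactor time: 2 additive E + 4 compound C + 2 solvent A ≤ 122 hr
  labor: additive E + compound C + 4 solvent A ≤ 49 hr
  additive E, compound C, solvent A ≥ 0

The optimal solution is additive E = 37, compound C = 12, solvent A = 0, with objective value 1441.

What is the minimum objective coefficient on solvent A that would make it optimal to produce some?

46

Check each constraint at x*: reactor time 122/122 (tight); labor 49/49 (tight).
Dual feasibility on the basic columns requires 2·y_reactor time + 1·y_labor = 25, 4·y_reactor time + 1·y_labor = 43.
→ y_reactor time = 9 and y_labor = 7.
solvent A enters the basis when its profit ≥ yᵀa₃ = 9·2 + 7·4 = 46.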